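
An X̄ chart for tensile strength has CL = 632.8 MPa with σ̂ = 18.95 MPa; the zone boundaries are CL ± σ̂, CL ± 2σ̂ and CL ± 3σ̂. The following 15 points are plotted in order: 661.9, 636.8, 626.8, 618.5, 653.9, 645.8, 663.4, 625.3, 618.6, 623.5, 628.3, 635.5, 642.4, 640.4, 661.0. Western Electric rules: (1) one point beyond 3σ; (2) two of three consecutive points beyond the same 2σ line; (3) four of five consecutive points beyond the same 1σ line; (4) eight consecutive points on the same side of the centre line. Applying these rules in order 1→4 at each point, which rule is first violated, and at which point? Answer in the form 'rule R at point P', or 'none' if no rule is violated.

Zone of each point (C = within 1σ̂, B = 1σ̂–2σ̂, A = 2σ̂–3σ̂, * = beyond 3σ̂; sign = side of CL): 1:+B, 2:+C, 3:-C, 4:-C, 5:+B, 6:+C, 7:+B, 8:-C, 9:-C, 10:-C, 11:-C, 12:+C, 13:+C, 14:+C, 15:+B
No rule fires across all 15 points.

none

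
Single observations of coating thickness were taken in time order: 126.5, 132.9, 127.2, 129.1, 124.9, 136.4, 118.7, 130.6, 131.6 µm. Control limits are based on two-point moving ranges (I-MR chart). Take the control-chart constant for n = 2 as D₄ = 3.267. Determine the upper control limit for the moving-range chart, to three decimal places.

Moving ranges: 6.4, 5.7, 1.9, 4.2, 11.5, 17.7, 11.9, 1.0; M̄R̄ = 60.3000 / 8 = 7.5375
UCL_MR = D₄·M̄R̄ = 3.267 × 7.5375 = 24.6250

24.625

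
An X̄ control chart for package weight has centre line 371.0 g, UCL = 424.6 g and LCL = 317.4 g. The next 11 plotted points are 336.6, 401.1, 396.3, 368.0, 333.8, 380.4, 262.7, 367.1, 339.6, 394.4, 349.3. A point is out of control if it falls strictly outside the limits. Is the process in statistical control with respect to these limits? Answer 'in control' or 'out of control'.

out of control

Compare each point to [317.4, 424.6]: sample 7 = 262.7 < LCL.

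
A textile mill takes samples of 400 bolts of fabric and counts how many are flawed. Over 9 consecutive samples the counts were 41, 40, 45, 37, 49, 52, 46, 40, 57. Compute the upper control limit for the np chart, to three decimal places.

p̄ = Σdᵢ / (k·n) = 407 / (9 × 400) = 0.11306
UCL = np̄ + 3·√(np̄(1−p̄)) = 45.2222 + 3 × √(45.2222×0.88694) = 45.2222 + 3 × 6.3332 = 64.2219

64.222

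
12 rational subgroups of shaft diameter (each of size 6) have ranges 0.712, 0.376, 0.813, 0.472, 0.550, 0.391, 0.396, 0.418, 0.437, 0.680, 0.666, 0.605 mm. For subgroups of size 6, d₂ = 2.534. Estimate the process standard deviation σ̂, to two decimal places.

0.21

R̄ = (0.712 + 0.376 + 0.813 + 0.472 + 0.550 + 0.391 + 0.396 + 0.418 + 0.437 + 0.680 + 0.666 + 0.605) / 12 = 0.5430
σ̂ = R̄ / d₂ = 0.5430 / 2.534 = 0.2143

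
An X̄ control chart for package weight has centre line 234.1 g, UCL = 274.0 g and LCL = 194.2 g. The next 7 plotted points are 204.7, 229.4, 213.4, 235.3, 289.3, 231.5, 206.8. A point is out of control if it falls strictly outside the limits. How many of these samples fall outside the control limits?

1

Compare each point to [194.2, 274.0]: sample 5 = 289.3 > UCL.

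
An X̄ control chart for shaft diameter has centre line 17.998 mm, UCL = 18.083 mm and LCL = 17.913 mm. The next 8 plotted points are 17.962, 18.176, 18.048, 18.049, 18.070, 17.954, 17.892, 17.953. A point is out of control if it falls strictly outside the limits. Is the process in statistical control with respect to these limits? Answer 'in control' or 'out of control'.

Compare each point to [17.913, 18.083]: sample 2 = 18.176 > UCL; sample 7 = 17.892 < LCL.

out of control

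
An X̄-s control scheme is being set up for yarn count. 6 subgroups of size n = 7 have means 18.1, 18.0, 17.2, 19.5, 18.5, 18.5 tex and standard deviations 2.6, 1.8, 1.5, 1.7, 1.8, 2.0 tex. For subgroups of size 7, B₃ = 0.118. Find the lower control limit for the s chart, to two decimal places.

0.22

s̄ = (2.6 + 1.8 + 1.5 + 1.7 + 1.8 + 2.0) / 6 = 1.9000
LCL_s = B₃·s̄ = 0.118 × 1.9000 = 0.2242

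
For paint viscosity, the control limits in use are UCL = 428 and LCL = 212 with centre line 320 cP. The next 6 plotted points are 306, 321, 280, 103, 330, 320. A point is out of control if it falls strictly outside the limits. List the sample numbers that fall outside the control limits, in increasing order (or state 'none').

4

Compare each point to [212, 428]: sample 4 = 103 < LCL.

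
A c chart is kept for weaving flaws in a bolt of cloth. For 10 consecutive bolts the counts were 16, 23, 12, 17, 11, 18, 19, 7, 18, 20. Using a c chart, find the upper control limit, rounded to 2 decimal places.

c̄ = (16 + 23 + 12 + 17 + 11 + 18 + 19 + 7 + 18 + 20) / 10 = 161 / 10 = 16.1000
UCL = c̄ + 3√c̄ = 16.1000 + 3 × √16.1000 = 16.1000 + 3 × 4.0125 = 28.1374

28.14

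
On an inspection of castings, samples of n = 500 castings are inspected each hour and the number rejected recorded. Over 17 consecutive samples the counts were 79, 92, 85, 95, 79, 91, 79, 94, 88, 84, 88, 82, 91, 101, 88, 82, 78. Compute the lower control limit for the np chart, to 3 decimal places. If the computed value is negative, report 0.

p̄ = Σdᵢ / (k·n) = 1476 / (17 × 500) = 0.17365
LCL = np̄ − 3·√(np̄(1−p̄)) = 86.8235 − 3 × 8.4704 = 61.4125

61.412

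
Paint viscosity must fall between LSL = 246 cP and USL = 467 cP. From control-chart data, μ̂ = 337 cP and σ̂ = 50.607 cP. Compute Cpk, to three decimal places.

Cpu = (USL − μ̂) / (3σ̂) = (467 − 337) / (3 × 50.607) = 0.8563; Cpl = (μ̂ − LSL) / (3σ̂) = (337 − 246) / (3 × 50.607) = 0.5994; Cpk = min(Cpu, Cpl) = 0.5994

0.599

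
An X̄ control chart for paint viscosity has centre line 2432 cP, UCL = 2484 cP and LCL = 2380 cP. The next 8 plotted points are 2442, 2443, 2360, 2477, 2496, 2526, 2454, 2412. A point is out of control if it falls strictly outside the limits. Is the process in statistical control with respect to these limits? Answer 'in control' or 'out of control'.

out of control

Compare each point to [2380, 2484]: sample 3 = 2360 < LCL; sample 5 = 2496 > UCL; sample 6 = 2526 > UCL.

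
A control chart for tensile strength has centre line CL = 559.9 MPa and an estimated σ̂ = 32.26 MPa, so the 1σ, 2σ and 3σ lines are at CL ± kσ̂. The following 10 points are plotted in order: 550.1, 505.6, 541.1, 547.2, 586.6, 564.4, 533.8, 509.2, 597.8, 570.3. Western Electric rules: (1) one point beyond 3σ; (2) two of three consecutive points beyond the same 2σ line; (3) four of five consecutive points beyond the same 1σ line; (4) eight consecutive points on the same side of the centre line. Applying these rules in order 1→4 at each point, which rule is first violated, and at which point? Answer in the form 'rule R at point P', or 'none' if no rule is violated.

Zone of each point (C = within 1σ̂, B = 1σ̂–2σ̂, A = 2σ̂–3σ̂, * = beyond 3σ̂; sign = side of CL): 1:-C, 2:-B, 3:-C, 4:-C, 5:+C, 6:+C, 7:-C, 8:-B, 9:+B, 10:+C
No rule fires across all 10 points.

none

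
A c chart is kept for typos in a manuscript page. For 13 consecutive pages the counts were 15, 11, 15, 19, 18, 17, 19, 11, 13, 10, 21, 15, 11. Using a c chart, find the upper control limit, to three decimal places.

26.619

c̄ = (15 + 11 + 15 + 19 + 18 + 17 + 19 + 11 + 13 + 10 + 21 + 15 + 11) / 13 = 195 / 13 = 15.0000
UCL = c̄ + 3√c̄ = 15.0000 + 3 × √15.0000 = 15.0000 + 3 × 3.8730 = 26.6190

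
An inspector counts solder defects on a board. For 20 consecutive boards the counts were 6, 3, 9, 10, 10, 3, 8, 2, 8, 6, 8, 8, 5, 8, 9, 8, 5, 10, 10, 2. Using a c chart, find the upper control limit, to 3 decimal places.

c̄ = (6 + 3 + 9 + 10 + 10 + 3 + 8 + 2 + 8 + 6 + 8 + 8 + 5 + 8 + 9 + 8 + 5 + 10 + 10 + 2) / 20 = 138 / 20 = 6.9000
UCL = c̄ + 3√c̄ = 6.9000 + 3 × √6.9000 = 6.9000 + 3 × 2.6268 = 14.7804

14.780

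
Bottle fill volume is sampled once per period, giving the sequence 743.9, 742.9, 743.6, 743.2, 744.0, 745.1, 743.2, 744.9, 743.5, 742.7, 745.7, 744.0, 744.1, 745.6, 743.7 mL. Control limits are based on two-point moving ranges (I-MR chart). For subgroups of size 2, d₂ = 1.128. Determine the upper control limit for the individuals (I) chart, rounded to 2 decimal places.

747.43

X̄ = (743.9 + 742.9 + 743.6 + 743.2 + 744.0 + 745.1 + 743.2 + 744.9 + 743.5 + 742.7 + 745.7 + 744.0 + 744.1 + 745.6 + 743.7) / 15 = 744.0067
Moving ranges: 1.0, 0.7, 0.4, 0.8, 1.1, 1.9, 1.7, 1.4, 0.8, 3.0, 1.7, 0.1, 1.5, 1.9; M̄R̄ = 18.0000 / 14 = 1.2857
UCL = X̄ + 3·M̄R̄/d₂ = 744.0067 + 3 × 1.2857 / 1.128 = 747.4261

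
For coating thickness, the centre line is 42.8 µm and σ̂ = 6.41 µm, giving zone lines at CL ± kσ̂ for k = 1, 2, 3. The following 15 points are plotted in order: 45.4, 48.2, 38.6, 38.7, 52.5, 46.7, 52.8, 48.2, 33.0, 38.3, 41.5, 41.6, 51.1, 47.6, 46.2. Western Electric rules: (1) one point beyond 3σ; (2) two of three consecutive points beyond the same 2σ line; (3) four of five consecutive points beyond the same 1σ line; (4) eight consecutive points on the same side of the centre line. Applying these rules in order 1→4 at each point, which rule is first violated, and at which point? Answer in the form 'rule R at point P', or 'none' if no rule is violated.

Zone of each point (C = within 1σ̂, B = 1σ̂–2σ̂, A = 2σ̂–3σ̂, * = beyond 3σ̂; sign = side of CL): 1:+C, 2:+C, 3:-C, 4:-C, 5:+B, 6:+C, 7:+B, 8:+C, 9:-B, 10:-C, 11:-C, 12:-C, 13:+B, 14:+C, 15:+C
No rule fires across all 15 points.

none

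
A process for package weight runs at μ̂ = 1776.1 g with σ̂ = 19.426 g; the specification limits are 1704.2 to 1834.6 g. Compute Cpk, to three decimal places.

1.004

Cpu = (USL − μ̂) / (3σ̂) = (1834.6 − 1776.1) / (3 × 19.426) = 1.0038; Cpl = (μ̂ − LSL) / (3σ̂) = (1776.1 − 1704.2) / (3 × 19.426) = 1.2337; Cpk = min(Cpu, Cpl) = 1.0038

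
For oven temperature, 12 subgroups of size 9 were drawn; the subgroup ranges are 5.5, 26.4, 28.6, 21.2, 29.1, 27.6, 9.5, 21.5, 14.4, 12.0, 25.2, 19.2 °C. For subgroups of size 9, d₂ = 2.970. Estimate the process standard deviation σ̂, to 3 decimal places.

R̄ = (5.5 + 26.4 + 28.6 + 21.2 + 29.1 + 27.6 + 9.5 + 21.5 + 14.4 + 12.0 + 25.2 + 19.2) / 12 = 20.0167
σ̂ = R̄ / d₂ = 20.0167 / 2.970 = 6.7396

6.740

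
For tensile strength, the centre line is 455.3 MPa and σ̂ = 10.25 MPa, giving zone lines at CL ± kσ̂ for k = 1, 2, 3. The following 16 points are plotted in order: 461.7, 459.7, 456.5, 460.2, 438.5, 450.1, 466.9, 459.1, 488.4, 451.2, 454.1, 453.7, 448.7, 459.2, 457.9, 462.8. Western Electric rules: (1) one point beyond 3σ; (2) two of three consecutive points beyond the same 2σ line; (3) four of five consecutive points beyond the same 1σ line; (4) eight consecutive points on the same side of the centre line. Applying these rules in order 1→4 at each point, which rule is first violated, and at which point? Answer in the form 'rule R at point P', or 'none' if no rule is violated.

rule 1 at point 9

Zone of each point (C = within 1σ̂, B = 1σ̂–2σ̂, A = 2σ̂–3σ̂, * = beyond 3σ̂; sign = side of CL): 1:+C, 2:+C, 3:+C, 4:+C, 5:-B, 6:-C, 7:+B, 8:+C, 9:+*, 10:-C, 11:-C, 12:-C, 13:-C, 14:+C, 15:+C, 16:+C
Rule 1 (one point beyond the 3σ limits) is satisfied at point 9.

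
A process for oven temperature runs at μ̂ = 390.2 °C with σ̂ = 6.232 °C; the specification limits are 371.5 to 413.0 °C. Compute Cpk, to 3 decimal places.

1.000

Cpu = (USL − μ̂) / (3σ̂) = (413.0 − 390.2) / (3 × 6.232) = 1.2195; Cpl = (μ̂ − LSL) / (3σ̂) = (390.2 − 371.5) / (3 × 6.232) = 1.0002; Cpk = min(Cpu, Cpl) = 1.0002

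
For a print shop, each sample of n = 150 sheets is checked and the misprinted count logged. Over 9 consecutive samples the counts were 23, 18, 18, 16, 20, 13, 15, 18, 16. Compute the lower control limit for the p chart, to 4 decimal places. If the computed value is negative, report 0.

0.0378

p̄ = Σdᵢ / (k·n) = 157 / (9 × 150) = 0.11630
LCL = p̄ − 3·√(p̄(1−p̄)/n) = 0.11630 − 3 × 0.02618 = 0.03777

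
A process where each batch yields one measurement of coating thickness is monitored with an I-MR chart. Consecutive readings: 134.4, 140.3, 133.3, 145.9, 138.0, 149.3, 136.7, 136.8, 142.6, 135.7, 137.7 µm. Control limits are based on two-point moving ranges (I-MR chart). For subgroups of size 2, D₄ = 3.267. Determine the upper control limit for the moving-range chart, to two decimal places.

Moving ranges: 5.9, 7.0, 12.6, 7.9, 11.3, 12.6, 0.1, 5.8, 6.9, 2.0; M̄R̄ = 72.1000 / 10 = 7.2100
UCL_MR = D₄·M̄R̄ = 3.267 × 7.2100 = 23.5551

23.56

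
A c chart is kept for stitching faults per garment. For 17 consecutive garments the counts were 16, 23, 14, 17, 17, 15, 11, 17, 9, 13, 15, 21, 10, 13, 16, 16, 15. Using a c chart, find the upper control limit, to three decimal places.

c̄ = (16 + 23 + 14 + 17 + 17 + 15 + 11 + 17 + 9 + 13 + 15 + 21 + 10 + 13 + 16 + 16 + 15) / 17 = 258 / 17 = 15.1765
UCL = c̄ + 3√c̄ = 15.1765 + 3 × √15.1765 = 15.1765 + 3 × 3.8957 = 26.8636

26.864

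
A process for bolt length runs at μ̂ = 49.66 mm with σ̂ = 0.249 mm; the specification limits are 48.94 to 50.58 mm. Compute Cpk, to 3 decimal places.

Cpu = (USL − μ̂) / (3σ̂) = (50.58 − 49.66) / (3 × 0.249) = 1.2316; Cpl = (μ̂ − LSL) / (3σ̂) = (49.66 − 48.94) / (3 × 0.249) = 0.9639; Cpk = min(Cpu, Cpl) = 0.9639

0.964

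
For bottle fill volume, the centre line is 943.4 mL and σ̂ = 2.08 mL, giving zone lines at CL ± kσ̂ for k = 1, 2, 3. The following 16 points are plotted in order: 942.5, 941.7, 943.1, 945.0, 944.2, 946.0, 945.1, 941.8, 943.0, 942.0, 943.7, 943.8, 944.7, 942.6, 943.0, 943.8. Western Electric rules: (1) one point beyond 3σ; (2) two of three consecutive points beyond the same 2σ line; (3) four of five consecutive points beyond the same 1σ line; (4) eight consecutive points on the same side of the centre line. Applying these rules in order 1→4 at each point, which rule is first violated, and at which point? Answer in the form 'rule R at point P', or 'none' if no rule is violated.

none

Zone of each point (C = within 1σ̂, B = 1σ̂–2σ̂, A = 2σ̂–3σ̂, * = beyond 3σ̂; sign = side of CL): 1:-C, 2:-C, 3:-C, 4:+C, 5:+C, 6:+B, 7:+C, 8:-C, 9:-C, 10:-C, 11:+C, 12:+C, 13:+C, 14:-C, 15:-C, 16:+C
No rule fires across all 16 points.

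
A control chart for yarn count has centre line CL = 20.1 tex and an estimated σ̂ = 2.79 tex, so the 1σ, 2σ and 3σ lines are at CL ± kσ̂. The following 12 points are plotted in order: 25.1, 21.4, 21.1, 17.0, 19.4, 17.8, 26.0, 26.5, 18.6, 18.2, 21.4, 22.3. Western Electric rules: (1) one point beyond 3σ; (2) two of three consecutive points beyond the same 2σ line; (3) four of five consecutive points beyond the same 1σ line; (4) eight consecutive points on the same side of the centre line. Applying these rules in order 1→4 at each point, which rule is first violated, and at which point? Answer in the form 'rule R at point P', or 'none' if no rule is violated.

Zone of each point (C = within 1σ̂, B = 1σ̂–2σ̂, A = 2σ̂–3σ̂, * = beyond 3σ̂; sign = side of CL): 1:+B, 2:+C, 3:+C, 4:-B, 5:-C, 6:-C, 7:+A, 8:+A, 9:-C, 10:-C, 11:+C, 12:+C
Rule 2 (two of three consecutive points beyond the same 2σ limit) is satisfied at point 8.

rule 2 at point 8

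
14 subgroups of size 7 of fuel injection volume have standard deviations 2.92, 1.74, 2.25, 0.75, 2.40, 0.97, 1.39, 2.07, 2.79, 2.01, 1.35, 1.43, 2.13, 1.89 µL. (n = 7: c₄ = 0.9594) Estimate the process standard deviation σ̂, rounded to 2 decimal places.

s̄ = (2.92 + 1.74 + 2.25 + 0.75 + 2.40 + 0.97 + 1.39 + 2.07 + 2.79 + 2.01 + 1.35 + 1.43 + 2.13 + 1.89) / 14 = 1.8636
σ̂ = s̄ / c₄ = 1.8636 / 0.9594 = 1.9424

1.94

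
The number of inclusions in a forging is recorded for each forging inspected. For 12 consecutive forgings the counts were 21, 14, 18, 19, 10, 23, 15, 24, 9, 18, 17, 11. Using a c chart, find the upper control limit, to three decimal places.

c̄ = (21 + 14 + 18 + 19 + 10 + 23 + 15 + 24 + 9 + 18 + 17 + 11) / 12 = 199 / 12 = 16.5833
UCL = c̄ + 3√c̄ = 16.5833 + 3 × √16.5833 = 16.5833 + 3 × 4.0723 = 28.8001

28.800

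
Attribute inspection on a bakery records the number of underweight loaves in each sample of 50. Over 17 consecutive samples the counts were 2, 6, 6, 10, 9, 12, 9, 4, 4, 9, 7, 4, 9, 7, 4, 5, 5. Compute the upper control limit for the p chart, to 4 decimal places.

0.2753

p̄ = Σdᵢ / (k·n) = 112 / (17 × 50) = 0.13176
UCL = p̄ + 3·√(p̄(1−p̄)/n) = 0.13176 + 3 × √(0.13176×0.86824/50) = 0.13176 + 3 × 0.04783 = 0.27527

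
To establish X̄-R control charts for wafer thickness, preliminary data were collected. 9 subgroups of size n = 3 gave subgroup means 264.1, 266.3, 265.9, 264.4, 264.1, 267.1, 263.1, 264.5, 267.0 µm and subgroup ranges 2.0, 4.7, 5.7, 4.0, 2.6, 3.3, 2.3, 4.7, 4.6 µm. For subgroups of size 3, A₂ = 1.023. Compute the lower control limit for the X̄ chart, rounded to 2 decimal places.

261.31

X̄̄ = (264.1 + 266.3 + 265.9 + 264.4 + 264.1 + 267.1 + 263.1 + 264.5 + 267.0) / 9 = 2386.5000 / 9 = 265.1667
R̄ = (2.0 + 4.7 + 5.7 + 4.0 + 2.6 + 3.3 + 2.3 + 4.7 + 4.6) / 9 = 33.9000 / 9 = 3.7667
LCL = X̄̄ − A₂·R̄ = 265.1667 − 1.023 × 3.7667 = 261.3134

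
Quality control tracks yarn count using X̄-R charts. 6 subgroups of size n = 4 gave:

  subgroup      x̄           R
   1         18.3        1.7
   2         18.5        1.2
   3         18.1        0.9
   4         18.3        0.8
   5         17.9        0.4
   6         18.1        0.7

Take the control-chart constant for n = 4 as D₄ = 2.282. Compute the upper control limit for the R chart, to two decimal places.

R̄ = (1.7 + 1.2 + 0.9 + 0.8 + 0.4 + 0.7) / 6 = 5.7000 / 6 = 0.9500
UCL_R = D₄·R̄ = 2.282 × 0.9500 = 2.1679

2.17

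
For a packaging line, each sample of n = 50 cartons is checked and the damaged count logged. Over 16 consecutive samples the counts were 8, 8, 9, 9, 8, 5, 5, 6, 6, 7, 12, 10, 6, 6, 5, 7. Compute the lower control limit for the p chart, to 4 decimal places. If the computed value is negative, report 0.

0.0000

p̄ = Σdᵢ / (k·n) = 117 / (16 × 50) = 0.14625
LCL = p̄ − 3·√(p̄(1−p̄)/n) = 0.14625 − 3 × 0.04997 = -0.00367 → 0 (negative, so LCL = 0)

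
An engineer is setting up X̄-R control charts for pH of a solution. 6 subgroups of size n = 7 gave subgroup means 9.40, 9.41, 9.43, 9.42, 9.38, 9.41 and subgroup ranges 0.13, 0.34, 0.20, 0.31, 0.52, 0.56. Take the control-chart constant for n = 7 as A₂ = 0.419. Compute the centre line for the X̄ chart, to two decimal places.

9.41

X̄̄ = (9.40 + 9.41 + 9.43 + 9.42 + 9.38 + 9.41) / 6 = 56.4500 / 6 = 9.4083
CL = X̄̄ = 9.4083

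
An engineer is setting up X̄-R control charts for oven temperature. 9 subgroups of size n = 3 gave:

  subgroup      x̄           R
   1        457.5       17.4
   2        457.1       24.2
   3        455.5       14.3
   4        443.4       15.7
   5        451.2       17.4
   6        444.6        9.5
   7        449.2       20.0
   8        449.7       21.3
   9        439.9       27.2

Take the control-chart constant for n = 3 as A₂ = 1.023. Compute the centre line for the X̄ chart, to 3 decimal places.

X̄̄ = (457.5 + 457.1 + 455.5 + 443.4 + 451.2 + 444.6 + 449.2 + 449.7 + 439.9) / 9 = 4048.1000 / 9 = 449.7889
CL = X̄̄ = 449.7889

449.789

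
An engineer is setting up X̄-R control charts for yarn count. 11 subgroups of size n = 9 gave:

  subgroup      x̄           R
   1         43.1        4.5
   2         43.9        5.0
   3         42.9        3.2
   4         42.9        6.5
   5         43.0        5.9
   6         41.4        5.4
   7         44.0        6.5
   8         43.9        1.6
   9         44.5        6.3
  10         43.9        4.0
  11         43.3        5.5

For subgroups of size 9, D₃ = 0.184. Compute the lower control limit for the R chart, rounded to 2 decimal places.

R̄ = (4.5 + 5.0 + 3.2 + 6.5 + 5.9 + 5.4 + 6.5 + 1.6 + 6.3 + 4.0 + 5.5) / 11 = 54.4000 / 11 = 4.9455
LCL_R = D₃·R̄ = 0.184 × 4.9455 = 0.9100

0.91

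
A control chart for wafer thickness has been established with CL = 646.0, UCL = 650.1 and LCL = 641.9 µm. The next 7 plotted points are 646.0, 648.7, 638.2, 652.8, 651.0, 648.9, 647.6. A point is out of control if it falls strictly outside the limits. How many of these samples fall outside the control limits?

3

Compare each point to [641.9, 650.1]: sample 3 = 638.2 < LCL; sample 4 = 652.8 > UCL; sample 5 = 651.0 > UCL.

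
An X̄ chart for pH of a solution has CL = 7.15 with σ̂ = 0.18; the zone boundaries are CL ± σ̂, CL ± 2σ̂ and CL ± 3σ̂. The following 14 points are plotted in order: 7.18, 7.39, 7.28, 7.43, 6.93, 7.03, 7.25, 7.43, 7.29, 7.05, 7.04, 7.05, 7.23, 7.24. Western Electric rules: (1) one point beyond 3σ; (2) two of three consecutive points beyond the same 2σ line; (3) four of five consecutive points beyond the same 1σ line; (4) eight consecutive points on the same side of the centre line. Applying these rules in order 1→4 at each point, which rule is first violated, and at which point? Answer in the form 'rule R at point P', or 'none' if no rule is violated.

Zone of each point (C = within 1σ̂, B = 1σ̂–2σ̂, A = 2σ̂–3σ̂, * = beyond 3σ̂; sign = side of CL): 1:+C, 2:+B, 3:+C, 4:+B, 5:-B, 6:-C, 7:+C, 8:+B, 9:+C, 10:-C, 11:-C, 12:-C, 13:+C, 14:+C
No rule fires across all 14 points.

none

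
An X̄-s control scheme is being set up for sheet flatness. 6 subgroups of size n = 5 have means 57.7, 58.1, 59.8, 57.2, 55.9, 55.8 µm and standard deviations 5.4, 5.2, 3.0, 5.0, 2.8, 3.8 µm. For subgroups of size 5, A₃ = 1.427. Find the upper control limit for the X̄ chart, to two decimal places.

63.41

X̄̄ = (57.7 + 58.1 + 59.8 + 57.2 + 55.9 + 55.8) / 6 = 57.4167
s̄ = (5.4 + 5.2 + 3.0 + 5.0 + 2.8 + 3.8) / 6 = 4.2000
UCL = X̄̄ + A₃·s̄ = 57.4167 + 1.427 × 4.2000 = 63.4101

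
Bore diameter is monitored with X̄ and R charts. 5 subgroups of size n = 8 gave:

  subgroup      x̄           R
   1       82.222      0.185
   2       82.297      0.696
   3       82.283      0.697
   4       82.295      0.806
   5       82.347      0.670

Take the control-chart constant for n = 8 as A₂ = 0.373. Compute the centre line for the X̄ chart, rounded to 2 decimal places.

82.29

X̄̄ = (82.222 + 82.297 + 82.283 + 82.295 + 82.347) / 5 = 411.4440 / 5 = 82.2888
CL = X̄̄ = 82.2888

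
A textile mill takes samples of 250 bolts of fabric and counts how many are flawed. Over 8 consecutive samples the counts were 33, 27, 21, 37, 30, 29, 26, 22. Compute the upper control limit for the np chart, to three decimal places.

p̄ = Σdᵢ / (k·n) = 225 / (8 × 250) = 0.11250
UCL = np̄ + 3·√(np̄(1−p̄)) = 28.1250 + 3 × √(28.1250×0.88750) = 28.1250 + 3 × 4.9961 = 43.1133

43.113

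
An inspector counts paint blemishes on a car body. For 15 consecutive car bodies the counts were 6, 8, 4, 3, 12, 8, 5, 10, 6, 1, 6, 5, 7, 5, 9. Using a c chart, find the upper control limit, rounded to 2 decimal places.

c̄ = (6 + 8 + 4 + 3 + 12 + 8 + 5 + 10 + 6 + 1 + 6 + 5 + 7 + 5 + 9) / 15 = 95 / 15 = 6.3333
UCL = c̄ + 3√c̄ = 6.3333 + 3 × √6.3333 = 6.3333 + 3 × 2.5166 = 13.8832

13.88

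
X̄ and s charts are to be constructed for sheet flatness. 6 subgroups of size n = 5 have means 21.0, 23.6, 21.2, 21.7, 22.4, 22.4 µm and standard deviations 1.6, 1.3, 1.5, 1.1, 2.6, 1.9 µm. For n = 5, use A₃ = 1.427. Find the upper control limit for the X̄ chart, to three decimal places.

24.428

X̄̄ = (21.0 + 23.6 + 21.2 + 21.7 + 22.4 + 22.4) / 6 = 22.0500
s̄ = (1.6 + 1.3 + 1.5 + 1.1 + 2.6 + 1.9) / 6 = 1.6667
UCL = X̄̄ + A₃·s̄ = 22.0500 + 1.427 × 1.6667 = 24.4283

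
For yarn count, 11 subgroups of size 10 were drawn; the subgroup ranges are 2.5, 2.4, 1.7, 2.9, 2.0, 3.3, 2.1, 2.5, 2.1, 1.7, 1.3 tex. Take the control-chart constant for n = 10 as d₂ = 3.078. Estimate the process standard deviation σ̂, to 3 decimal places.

0.724

R̄ = (2.5 + 2.4 + 1.7 + 2.9 + 2.0 + 3.3 + 2.1 + 2.5 + 2.1 + 1.7 + 1.3) / 11 = 2.2273
σ̂ = R̄ / d₂ = 2.2273 / 3.078 = 0.7236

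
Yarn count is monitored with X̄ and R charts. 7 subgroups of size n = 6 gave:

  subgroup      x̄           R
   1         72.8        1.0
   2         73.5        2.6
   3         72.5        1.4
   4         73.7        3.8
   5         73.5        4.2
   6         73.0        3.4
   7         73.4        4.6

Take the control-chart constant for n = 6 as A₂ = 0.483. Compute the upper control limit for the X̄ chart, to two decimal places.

X̄̄ = (72.8 + 73.5 + 72.5 + 73.7 + 73.5 + 73.0 + 73.4) / 7 = 512.4000 / 7 = 73.2000
R̄ = (1.0 + 2.6 + 1.4 + 3.8 + 4.2 + 3.4 + 4.6) / 7 = 21.0000 / 7 = 3.0000
UCL = X̄̄ + A₂·R̄ = 73.2000 + 0.483 × 3.0000 = 74.6490

74.65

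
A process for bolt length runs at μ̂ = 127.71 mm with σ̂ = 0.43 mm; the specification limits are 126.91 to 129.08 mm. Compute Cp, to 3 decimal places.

0.841

Cp = (USL − LSL) / (6σ̂) = (129.08 − 126.91) / (6 × 0.43) = 2.1700 / 2.5800 = 0.8411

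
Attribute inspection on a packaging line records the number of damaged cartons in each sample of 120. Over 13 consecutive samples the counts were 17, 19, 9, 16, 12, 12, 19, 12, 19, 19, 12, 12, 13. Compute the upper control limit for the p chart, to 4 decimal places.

p̄ = Σdᵢ / (k·n) = 191 / (13 × 120) = 0.12244
UCL = p̄ + 3·√(p̄(1−p̄)/n) = 0.12244 + 3 × √(0.12244×0.87756/120) = 0.12244 + 3 × 0.02992 = 0.21220

0.2122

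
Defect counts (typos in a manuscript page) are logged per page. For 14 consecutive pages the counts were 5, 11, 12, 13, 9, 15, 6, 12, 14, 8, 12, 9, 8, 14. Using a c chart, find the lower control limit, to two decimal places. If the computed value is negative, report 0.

0.82

c̄ = (5 + 11 + 12 + 13 + 9 + 15 + 6 + 12 + 14 + 8 + 12 + 9 + 8 + 14) / 14 = 148 / 14 = 10.5714
LCL = c̄ − 3√c̄ = 10.5714 − 3 × 3.2514 = 0.8173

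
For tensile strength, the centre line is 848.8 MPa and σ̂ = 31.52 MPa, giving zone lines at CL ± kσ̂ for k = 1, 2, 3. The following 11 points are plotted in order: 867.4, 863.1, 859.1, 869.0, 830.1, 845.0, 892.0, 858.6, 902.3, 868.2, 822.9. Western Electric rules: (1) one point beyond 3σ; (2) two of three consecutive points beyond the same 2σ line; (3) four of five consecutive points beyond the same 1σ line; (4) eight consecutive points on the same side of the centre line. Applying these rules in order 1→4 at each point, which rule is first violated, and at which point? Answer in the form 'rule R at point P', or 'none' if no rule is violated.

Zone of each point (C = within 1σ̂, B = 1σ̂–2σ̂, A = 2σ̂–3σ̂, * = beyond 3σ̂; sign = side of CL): 1:+C, 2:+C, 3:+C, 4:+C, 5:-C, 6:-C, 7:+B, 8:+C, 9:+B, 10:+C, 11:-C
No rule fires across all 11 points.

none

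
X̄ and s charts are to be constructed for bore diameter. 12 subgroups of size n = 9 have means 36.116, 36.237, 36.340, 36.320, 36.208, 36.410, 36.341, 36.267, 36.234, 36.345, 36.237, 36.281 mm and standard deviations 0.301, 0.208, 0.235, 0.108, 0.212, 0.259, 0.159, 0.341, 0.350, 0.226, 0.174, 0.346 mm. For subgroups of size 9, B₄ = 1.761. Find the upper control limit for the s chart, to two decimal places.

s̄ = (0.301 + 0.208 + 0.235 + 0.108 + 0.212 + 0.259 + 0.159 + 0.341 + 0.350 + 0.226 + 0.174 + 0.346) / 12 = 0.2432
UCL_s = B₄·s̄ = 1.761 × 0.2432 = 0.4284

0.43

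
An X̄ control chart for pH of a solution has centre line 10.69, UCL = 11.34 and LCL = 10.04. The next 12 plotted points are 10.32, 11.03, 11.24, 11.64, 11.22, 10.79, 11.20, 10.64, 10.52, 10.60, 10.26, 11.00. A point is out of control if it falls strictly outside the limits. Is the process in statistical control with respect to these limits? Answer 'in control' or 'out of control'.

out of control

Compare each point to [10.04, 11.34]: sample 4 = 11.64 > UCL.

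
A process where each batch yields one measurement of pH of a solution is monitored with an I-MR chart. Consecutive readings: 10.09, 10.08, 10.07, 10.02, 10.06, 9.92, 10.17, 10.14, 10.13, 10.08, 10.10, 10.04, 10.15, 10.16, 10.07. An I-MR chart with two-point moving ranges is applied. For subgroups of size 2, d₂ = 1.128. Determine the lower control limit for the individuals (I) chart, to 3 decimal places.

9.918

X̄ = (10.09 + 10.08 + 10.07 + 10.02 + 10.06 + 9.92 + 10.17 + 10.14 + 10.13 + 10.08 + 10.10 + 10.04 + 10.15 + 10.16 + 10.07) / 15 = 10.0853
Moving ranges: 0.01, 0.01, 0.05, 0.04, 0.14, 0.25, 0.03, 0.01, 0.05, 0.02, 0.06, 0.11, 0.01, 0.09; M̄R̄ = 0.8800 / 14 = 0.0629
LCL = X̄ − 3·M̄R̄/d₂ = 10.0853 − 3 × 0.0629 / 1.128 = 9.9182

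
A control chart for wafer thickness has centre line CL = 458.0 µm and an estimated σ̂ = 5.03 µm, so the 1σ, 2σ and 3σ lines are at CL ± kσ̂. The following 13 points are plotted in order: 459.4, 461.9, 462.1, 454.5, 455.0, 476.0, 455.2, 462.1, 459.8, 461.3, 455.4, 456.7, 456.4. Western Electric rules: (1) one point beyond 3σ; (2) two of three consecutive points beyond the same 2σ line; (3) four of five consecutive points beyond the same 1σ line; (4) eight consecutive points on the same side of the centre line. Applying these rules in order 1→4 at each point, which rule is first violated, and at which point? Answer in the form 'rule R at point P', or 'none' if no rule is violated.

Zone of each point (C = within 1σ̂, B = 1σ̂–2σ̂, A = 2σ̂–3σ̂, * = beyond 3σ̂; sign = side of CL): 1:+C, 2:+C, 3:+C, 4:-C, 5:-C, 6:+*, 7:-C, 8:+C, 9:+C, 10:+C, 11:-C, 12:-C, 13:-C
Rule 1 (one point beyond the 3σ limits) is satisfied at point 6.

rule 1 at point 6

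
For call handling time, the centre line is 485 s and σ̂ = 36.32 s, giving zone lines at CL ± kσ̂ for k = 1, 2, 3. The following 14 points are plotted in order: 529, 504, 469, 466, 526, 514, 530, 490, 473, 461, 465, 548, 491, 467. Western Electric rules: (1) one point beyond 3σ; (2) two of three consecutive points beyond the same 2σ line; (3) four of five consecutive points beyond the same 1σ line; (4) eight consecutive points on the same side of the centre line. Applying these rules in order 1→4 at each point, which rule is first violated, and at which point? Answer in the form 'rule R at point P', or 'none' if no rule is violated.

Zone of each point (C = within 1σ̂, B = 1σ̂–2σ̂, A = 2σ̂–3σ̂, * = beyond 3σ̂; sign = side of CL): 1:+B, 2:+C, 3:-C, 4:-C, 5:+B, 6:+C, 7:+B, 8:+C, 9:-C, 10:-C, 11:-C, 12:+B, 13:+C, 14:-C
No rule fires across all 14 points.

none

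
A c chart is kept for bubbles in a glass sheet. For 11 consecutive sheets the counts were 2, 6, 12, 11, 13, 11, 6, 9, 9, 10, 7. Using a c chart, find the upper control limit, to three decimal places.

17.590

c̄ = (2 + 6 + 12 + 11 + 13 + 11 + 6 + 9 + 9 + 10 + 7) / 11 = 96 / 11 = 8.7273
UCL = c̄ + 3√c̄ = 8.7273 + 3 × √8.7273 = 8.7273 + 3 × 2.9542 = 17.5899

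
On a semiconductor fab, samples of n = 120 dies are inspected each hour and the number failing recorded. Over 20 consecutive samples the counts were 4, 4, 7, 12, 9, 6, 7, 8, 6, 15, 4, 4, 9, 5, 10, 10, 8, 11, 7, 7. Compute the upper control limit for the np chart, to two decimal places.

p̄ = Σdᵢ / (k·n) = 153 / (20 × 120) = 0.06375
UCL = np̄ + 3·√(np̄(1−p̄)) = 7.6500 + 3 × √(7.6500×0.93625) = 7.6500 + 3 × 2.6762 = 15.6787

15.68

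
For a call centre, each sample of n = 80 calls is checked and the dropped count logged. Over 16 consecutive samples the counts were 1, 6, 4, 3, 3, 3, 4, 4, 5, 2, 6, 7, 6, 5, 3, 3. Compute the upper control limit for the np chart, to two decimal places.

9.95

p̄ = Σdᵢ / (k·n) = 65 / (16 × 80) = 0.05078
UCL = np̄ + 3·√(np̄(1−p̄)) = 4.0625 + 3 × √(4.0625×0.94922) = 4.0625 + 3 × 1.9637 = 9.9537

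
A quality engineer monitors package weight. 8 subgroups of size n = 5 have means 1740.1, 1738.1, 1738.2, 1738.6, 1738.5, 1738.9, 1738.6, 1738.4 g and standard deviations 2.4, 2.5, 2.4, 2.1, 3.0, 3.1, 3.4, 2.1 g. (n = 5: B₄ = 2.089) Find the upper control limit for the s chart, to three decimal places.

s̄ = (2.4 + 2.5 + 2.4 + 2.1 + 3.0 + 3.1 + 3.4 + 2.1) / 8 = 2.6250
UCL_s = B₄·s̄ = 2.089 × 2.6250 = 5.4836

5.484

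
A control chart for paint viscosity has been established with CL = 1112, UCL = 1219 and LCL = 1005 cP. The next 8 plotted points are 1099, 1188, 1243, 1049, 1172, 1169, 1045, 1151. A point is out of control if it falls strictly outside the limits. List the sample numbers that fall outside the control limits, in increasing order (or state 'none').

Compare each point to [1005, 1219]: sample 3 = 1243 > UCL.

3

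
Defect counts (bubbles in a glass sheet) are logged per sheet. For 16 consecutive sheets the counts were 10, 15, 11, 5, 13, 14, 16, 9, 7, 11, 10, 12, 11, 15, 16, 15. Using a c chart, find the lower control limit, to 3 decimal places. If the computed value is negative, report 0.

1.537

c̄ = (10 + 15 + 11 + 5 + 13 + 14 + 16 + 9 + 7 + 11 + 10 + 12 + 11 + 15 + 16 + 15) / 16 = 190 / 16 = 11.8750
LCL = c̄ − 3√c̄ = 11.8750 − 3 × 3.4460 = 1.5370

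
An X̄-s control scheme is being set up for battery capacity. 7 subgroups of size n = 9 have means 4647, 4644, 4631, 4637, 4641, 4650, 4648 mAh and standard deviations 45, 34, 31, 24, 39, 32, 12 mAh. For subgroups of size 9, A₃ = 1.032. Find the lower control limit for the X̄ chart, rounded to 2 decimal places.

X̄̄ = (4647 + 4644 + 4631 + 4637 + 4641 + 4650 + 4648) / 7 = 4642.5714
s̄ = (45 + 34 + 31 + 24 + 39 + 32 + 12) / 7 = 31.0000
LCL = X̄̄ − A₃·s̄ = 4642.5714 − 1.032 × 31.0000 = 4610.5794

4610.58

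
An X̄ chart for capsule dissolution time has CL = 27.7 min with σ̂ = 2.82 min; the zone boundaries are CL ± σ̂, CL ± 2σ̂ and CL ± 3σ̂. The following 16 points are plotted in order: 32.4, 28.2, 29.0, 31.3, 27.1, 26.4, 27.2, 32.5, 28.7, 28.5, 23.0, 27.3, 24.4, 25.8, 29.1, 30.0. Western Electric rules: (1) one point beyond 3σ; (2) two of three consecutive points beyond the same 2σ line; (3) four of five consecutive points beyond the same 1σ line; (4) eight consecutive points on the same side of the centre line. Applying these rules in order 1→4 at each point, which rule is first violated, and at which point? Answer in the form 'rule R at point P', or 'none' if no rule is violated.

none

Zone of each point (C = within 1σ̂, B = 1σ̂–2σ̂, A = 2σ̂–3σ̂, * = beyond 3σ̂; sign = side of CL): 1:+B, 2:+C, 3:+C, 4:+B, 5:-C, 6:-C, 7:-C, 8:+B, 9:+C, 10:+C, 11:-B, 12:-C, 13:-B, 14:-C, 15:+C, 16:+C
No rule fires across all 16 points.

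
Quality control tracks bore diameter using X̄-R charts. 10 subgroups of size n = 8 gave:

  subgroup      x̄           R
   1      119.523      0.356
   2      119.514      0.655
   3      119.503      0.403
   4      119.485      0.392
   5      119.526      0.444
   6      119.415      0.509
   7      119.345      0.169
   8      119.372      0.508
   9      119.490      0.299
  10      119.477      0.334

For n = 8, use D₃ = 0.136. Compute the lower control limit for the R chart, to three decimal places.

R̄ = (0.356 + 0.655 + 0.403 + 0.392 + 0.444 + 0.509 + 0.169 + 0.508 + 0.299 + 0.334) / 10 = 4.0690 / 10 = 0.4069
LCL_R = D₃·R̄ = 0.136 × 0.4069 = 0.0553

0.055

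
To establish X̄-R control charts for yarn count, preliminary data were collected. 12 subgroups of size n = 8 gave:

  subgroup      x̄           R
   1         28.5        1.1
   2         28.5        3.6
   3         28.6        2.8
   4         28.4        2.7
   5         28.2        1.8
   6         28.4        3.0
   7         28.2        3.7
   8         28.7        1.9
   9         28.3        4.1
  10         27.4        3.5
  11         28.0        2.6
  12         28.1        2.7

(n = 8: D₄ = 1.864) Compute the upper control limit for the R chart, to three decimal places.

R̄ = (1.1 + 3.6 + 2.8 + 2.7 + 1.8 + 3.0 + 3.7 + 1.9 + 4.1 + 3.5 + 2.6 + 2.7) / 12 = 33.5000 / 12 = 2.7917
UCL_R = D₄·R̄ = 1.864 × 2.7917 = 5.2037

5.204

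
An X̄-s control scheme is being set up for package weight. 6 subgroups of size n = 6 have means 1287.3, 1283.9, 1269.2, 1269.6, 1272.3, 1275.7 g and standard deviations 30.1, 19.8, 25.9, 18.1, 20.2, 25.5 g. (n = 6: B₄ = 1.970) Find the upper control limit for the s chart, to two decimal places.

45.84

s̄ = (30.1 + 19.8 + 25.9 + 18.1 + 20.2 + 25.5) / 6 = 23.2667
UCL_s = B₄·s̄ = 1.970 × 23.2667 = 45.8353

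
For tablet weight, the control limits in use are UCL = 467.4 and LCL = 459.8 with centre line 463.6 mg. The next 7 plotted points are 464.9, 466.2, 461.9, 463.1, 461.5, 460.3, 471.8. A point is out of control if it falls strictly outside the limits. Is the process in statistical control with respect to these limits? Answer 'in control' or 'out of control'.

Compare each point to [459.8, 467.4]: sample 7 = 471.8 > UCL.

out of control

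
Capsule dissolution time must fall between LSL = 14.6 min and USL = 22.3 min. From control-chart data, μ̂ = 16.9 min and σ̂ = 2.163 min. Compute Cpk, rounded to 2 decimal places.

Cpu = (USL − μ̂) / (3σ̂) = (22.3 − 16.9) / (3 × 2.163) = 0.8322; Cpl = (μ̂ − LSL) / (3σ̂) = (16.9 − 14.6) / (3 × 2.163) = 0.3544; Cpk = min(Cpu, Cpl) = 0.3544

0.35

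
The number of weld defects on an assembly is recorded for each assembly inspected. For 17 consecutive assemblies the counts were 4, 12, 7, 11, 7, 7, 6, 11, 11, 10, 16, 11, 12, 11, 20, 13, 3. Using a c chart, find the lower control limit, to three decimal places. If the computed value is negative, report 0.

0.575

c̄ = (4 + 12 + 7 + 11 + 7 + 7 + 6 + 11 + 11 + 10 + 16 + 11 + 12 + 11 + 20 + 13 + 3) / 17 = 172 / 17 = 10.1176
LCL = c̄ − 3√c̄ = 10.1176 − 3 × 3.1808 = 0.5752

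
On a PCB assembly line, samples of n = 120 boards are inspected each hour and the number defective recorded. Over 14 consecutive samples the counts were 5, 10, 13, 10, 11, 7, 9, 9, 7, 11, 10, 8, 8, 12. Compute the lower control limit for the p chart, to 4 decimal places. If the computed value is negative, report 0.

0.0042

p̄ = Σdᵢ / (k·n) = 130 / (14 × 120) = 0.07738
LCL = p̄ − 3·√(p̄(1−p̄)/n) = 0.07738 − 3 × 0.02439 = 0.00421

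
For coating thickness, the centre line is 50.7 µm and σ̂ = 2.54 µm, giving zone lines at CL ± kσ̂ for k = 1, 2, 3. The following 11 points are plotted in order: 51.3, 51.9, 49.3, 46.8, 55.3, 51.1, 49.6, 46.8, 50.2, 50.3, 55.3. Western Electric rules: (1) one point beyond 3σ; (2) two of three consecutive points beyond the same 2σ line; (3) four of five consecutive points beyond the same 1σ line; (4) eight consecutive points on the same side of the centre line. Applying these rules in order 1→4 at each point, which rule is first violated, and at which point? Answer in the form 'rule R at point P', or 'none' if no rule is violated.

none

Zone of each point (C = within 1σ̂, B = 1σ̂–2σ̂, A = 2σ̂–3σ̂, * = beyond 3σ̂; sign = side of CL): 1:+C, 2:+C, 3:-C, 4:-B, 5:+B, 6:+C, 7:-C, 8:-B, 9:-C, 10:-C, 11:+B
No rule fires across all 11 points.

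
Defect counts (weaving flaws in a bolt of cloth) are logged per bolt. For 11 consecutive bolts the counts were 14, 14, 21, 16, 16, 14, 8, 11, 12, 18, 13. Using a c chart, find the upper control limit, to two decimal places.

c̄ = (14 + 14 + 21 + 16 + 16 + 14 + 8 + 11 + 12 + 18 + 13) / 11 = 157 / 11 = 14.2727
UCL = c̄ + 3√c̄ = 14.2727 + 3 × √14.2727 = 14.2727 + 3 × 3.7779 = 25.6065

25.61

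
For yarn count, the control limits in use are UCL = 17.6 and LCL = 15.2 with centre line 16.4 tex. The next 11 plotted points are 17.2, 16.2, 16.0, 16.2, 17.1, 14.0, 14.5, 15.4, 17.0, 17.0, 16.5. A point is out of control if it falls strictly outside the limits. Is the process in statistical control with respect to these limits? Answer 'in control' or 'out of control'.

out of control

Compare each point to [15.2, 17.6]: sample 6 = 14.0 < LCL; sample 7 = 14.5 < LCL.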